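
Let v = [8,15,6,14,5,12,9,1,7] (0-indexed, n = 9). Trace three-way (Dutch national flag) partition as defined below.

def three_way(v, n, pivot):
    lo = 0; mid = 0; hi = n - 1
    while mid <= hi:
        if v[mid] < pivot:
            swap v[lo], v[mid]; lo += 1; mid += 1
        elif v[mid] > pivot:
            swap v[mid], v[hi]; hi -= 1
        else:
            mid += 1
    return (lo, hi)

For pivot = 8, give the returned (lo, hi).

lo=0 mid=0 hi=8
8=8: mid=1
15>8: swap(1,8), hi=7 ⇒ [8,7,6,14,5,12,9,1,15]
7<8: swap(0,1), lo=1 mid=2 ⇒ [7,8,6,14,5,12,9,1,15]
6<8: swap(1,2), lo=2 mid=3 ⇒ [7,6,8,14,5,12,9,1,15]
14>8: swap(3,7), hi=6 ⇒ [7,6,8,1,5,12,9,14,15]
1<8: swap(2,3), lo=3 mid=4 ⇒ [7,6,1,8,5,12,9,14,15]
5<8: swap(3,4), lo=4 mid=5 ⇒ [7,6,1,5,8,12,9,14,15]
12>8: swap(5,6), hi=5 ⇒ [7,6,1,5,8,9,12,14,15]
9>8: swap(5,5), hi=4 ⇒ [7,6,1,5,8,9,12,14,15]
done. lo=4 hi=4; v=[7,6,1,5,8,9,12,14,15]

(4, 4)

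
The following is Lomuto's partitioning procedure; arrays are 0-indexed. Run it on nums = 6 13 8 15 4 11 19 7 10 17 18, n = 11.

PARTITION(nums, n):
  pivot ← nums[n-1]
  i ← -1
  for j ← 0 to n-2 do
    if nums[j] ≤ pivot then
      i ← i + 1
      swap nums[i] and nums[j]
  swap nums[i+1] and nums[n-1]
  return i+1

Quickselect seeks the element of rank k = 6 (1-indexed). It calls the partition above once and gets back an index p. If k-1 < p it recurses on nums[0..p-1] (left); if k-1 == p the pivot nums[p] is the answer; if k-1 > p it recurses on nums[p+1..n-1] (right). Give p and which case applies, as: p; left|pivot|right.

pivot = nums[10] = 18; i = -1
j=0: nums[0]=6 ≤ 18 → i=0, swap nums[0],nums[0] (no change) → 6 13 8 15 4 11 19 7 10 17 18
j=1: nums[1]=13 ≤ 18 → i=1, swap nums[1],nums[1] (no change) → 6 13 8 15 4 11 19 7 10 17 18
j=2: nums[2]=8 ≤ 18 → i=2, swap nums[2],nums[2] (no change) → 6 13 8 15 4 11 19 7 10 17 18
j=3: nums[3]=15 ≤ 18 → i=3, swap nums[3],nums[3] (no change) → 6 13 8 15 4 11 19 7 10 17 18
j=4: nums[4]=4 ≤ 18 → i=4, swap nums[4],nums[4] (no change) → 6 13 8 15 4 11 19 7 10 17 18
j=5: nums[5]=11 ≤ 18 → i=5, swap nums[5],nums[5] (no change) → 6 13 8 15 4 11 19 7 10 17 18
j=6: nums[6]=19 > 18 → no swap
j=7: nums[7]=7 ≤ 18 → i=6, swap nums[6],nums[7] → 6 13 8 15 4 11 7 19 10 17 18
j=8: nums[8]=10 ≤ 18 → i=7, swap nums[7],nums[8] → 6 13 8 15 4 11 7 10 19 17 18
j=9: nums[9]=17 ≤ 18 → i=8, swap nums[8],nums[9] → 6 13 8 15 4 11 7 10 17 19 18
final swap nums[9],nums[10] → 6 13 8 15 4 11 7 10 17 18 19; return 9
p = 9; k-1 = 5 < 9 ⇒ left

9; left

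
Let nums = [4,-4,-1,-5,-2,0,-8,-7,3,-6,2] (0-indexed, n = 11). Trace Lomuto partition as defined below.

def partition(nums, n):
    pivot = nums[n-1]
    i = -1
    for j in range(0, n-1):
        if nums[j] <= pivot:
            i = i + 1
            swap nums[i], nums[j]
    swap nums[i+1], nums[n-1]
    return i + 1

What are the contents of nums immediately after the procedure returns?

pivot=2, i=-1
j=0: 4>2, skip
j=1: -4≤2, i=0, swap(0,1) ⇒ [-4,4,-1,-5,-2,0,-8,-7,3,-6,2]
j=2: -1≤2, i=1, swap(1,2) ⇒ [-4,-1,4,-5,-2,0,-8,-7,3,-6,2]
j=3: -5≤2, i=2, swap(2,3) ⇒ [-4,-1,-5,4,-2,0,-8,-7,3,-6,2]
j=4: -2≤2, i=3, swap(3,4) ⇒ [-4,-1,-5,-2,4,0,-8,-7,3,-6,2]
j=5: 0≤2, i=4, swap(4,5) ⇒ [-4,-1,-5,-2,0,4,-8,-7,3,-6,2]
j=6: -8≤2, i=5, swap(5,6) ⇒ [-4,-1,-5,-2,0,-8,4,-7,3,-6,2]
j=7: -7≤2, i=6, swap(6,7) ⇒ [-4,-1,-5,-2,0,-8,-7,4,3,-6,2]
j=8: 3>2, skip
j=9: -6≤2, i=7, swap(7,9) ⇒ [-4,-1,-5,-2,0,-8,-7,-6,3,4,2]
swap(8,10) ⇒ [-4,-1,-5,-2,0,-8,-7,-6,2,4,3]; return 8

[-4,-1,-5,-2,0,-8,-7,-6,2,4,3]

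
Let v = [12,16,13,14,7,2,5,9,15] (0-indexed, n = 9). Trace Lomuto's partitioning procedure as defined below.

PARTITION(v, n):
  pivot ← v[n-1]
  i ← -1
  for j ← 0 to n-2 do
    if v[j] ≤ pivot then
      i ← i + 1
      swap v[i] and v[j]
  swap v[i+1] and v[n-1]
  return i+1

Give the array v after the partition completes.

pivot=15, i=-1
j=0: 12≤15, i=0, swap(0,0) ⇒ [12,16,13,14,7,2,5,9,15]
j=1: 16>15, skip
j=2: 13≤15, i=1, swap(1,2) ⇒ [12,13,16,14,7,2,5,9,15]
j=3: 14≤15, i=2, swap(2,3) ⇒ [12,13,14,16,7,2,5,9,15]
j=4: 7≤15, i=3, swap(3,4) ⇒ [12,13,14,7,16,2,5,9,15]
j=5: 2≤15, i=4, swap(4,5) ⇒ [12,13,14,7,2,16,5,9,15]
j=6: 5≤15, i=5, swap(5,6) ⇒ [12,13,14,7,2,5,16,9,15]
j=7: 9≤15, i=6, swap(6,7) ⇒ [12,13,14,7,2,5,9,16,15]
swap(7,8) ⇒ [12,13,14,7,2,5,9,15,16]; return 7

[12,13,14,7,2,5,9,15,16]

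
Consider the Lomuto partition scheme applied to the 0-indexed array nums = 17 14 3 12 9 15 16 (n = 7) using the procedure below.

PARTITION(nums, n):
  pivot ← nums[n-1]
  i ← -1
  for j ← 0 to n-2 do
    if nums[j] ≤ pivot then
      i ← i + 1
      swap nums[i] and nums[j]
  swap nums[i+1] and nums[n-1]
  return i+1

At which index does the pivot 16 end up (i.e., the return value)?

5

pivot = nums[6] = 16; i = -1
j=0: nums[0]=17 > 16 → no swap
j=1: nums[1]=14 ≤ 16 → i=0, swap nums[0],nums[1] → 14 17 3 12 9 15 16
j=2: nums[2]=3 ≤ 16 → i=1, swap nums[1],nums[2] → 14 3 17 12 9 15 16
j=3: nums[3]=12 ≤ 16 → i=2, swap nums[2],nums[3] → 14 3 12 17 9 15 16
j=4: nums[4]=9 ≤ 16 → i=3, swap nums[3],nums[4] → 14 3 12 9 17 15 16
j=5: nums[5]=15 ≤ 16 → i=4, swap nums[4],nums[5] → 14 3 12 9 15 17 16
final swap nums[5],nums[6] → 14 3 12 9 15 16 17; return 5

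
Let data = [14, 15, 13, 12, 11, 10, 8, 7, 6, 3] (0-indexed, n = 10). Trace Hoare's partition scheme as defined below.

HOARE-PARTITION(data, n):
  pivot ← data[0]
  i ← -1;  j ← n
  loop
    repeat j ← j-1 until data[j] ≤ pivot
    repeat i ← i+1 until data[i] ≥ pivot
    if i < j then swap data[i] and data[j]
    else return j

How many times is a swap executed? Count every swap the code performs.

pivot=14
j stops at 9 (3), i stops at 0 (14); swap ⇒ [3, 15, 13, 12, 11, 10, 8, 7, 6, 14]
j stops at 8 (6), i stops at 1 (15); swap ⇒ [3, 6, 13, 12, 11, 10, 8, 7, 15, 14]
j stops at 7, i stops at 8; i≥j ⇒ return 7. data=[3, 6, 13, 12, 11, 10, 8, 7, 15, 14]

2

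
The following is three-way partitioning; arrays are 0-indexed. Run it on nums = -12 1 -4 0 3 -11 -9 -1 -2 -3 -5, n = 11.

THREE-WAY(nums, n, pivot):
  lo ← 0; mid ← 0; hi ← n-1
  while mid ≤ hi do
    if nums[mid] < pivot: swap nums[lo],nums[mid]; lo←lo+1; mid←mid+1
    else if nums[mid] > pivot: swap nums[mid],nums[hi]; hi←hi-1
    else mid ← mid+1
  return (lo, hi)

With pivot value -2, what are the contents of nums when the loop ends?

lo=0 mid=0 hi=10
-12<-2: swap(0,0), lo=1 mid=1 ⇒ -12 1 -4 0 3 -11 -9 -1 -2 -3 -5
1>-2: swap(1,10), hi=9 ⇒ -12 -5 -4 0 3 -11 -9 -1 -2 -3 1
-5<-2: swap(1,1), lo=2 mid=2 ⇒ -12 -5 -4 0 3 -11 -9 -1 -2 -3 1
-4<-2: swap(2,2), lo=3 mid=3 ⇒ -12 -5 -4 0 3 -11 -9 -1 -2 -3 1
0>-2: swap(3,9), hi=8 ⇒ -12 -5 -4 -3 3 -11 -9 -1 -2 0 1
-3<-2: swap(3,3), lo=4 mid=4 ⇒ -12 -5 -4 -3 3 -11 -9 -1 -2 0 1
3>-2: swap(4,8), hi=7 ⇒ -12 -5 -4 -3 -2 -11 -9 -1 3 0 1
-2=-2: mid=5
-11<-2: swap(4,5), lo=5 mid=6 ⇒ -12 -5 -4 -3 -11 -2 -9 -1 3 0 1
-9<-2: swap(5,6), lo=6 mid=7 ⇒ -12 -5 -4 -3 -11 -9 -2 -1 3 0 1
-1>-2: swap(7,7), hi=6 ⇒ -12 -5 -4 -3 -11 -9 -2 -1 3 0 1
done. lo=6 hi=6; nums=-12 -5 -4 -3 -11 -9 -2 -1 3 0 1

-12 -5 -4 -3 -11 -9 -2 -1 3 0 1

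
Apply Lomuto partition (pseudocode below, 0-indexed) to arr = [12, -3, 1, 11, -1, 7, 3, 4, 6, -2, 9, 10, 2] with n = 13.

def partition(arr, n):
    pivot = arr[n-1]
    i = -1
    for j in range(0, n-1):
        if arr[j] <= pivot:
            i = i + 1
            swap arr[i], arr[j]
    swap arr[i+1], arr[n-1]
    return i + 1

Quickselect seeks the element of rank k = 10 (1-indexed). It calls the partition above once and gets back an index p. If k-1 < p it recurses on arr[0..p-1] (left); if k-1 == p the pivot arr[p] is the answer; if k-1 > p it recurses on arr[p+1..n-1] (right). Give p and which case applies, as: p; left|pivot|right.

4; right

pivot = arr[12] = 2; i = -1
j=0: arr[0]=12 > 2 → no swap
j=1: arr[1]=-3 ≤ 2 → i=0, swap arr[0],arr[1] → [-3, 12, 1, 11, -1, 7, 3, 4, 6, -2, 9, 10, 2]
j=2: arr[2]=1 ≤ 2 → i=1, swap arr[1],arr[2] → [-3, 1, 12, 11, -1, 7, 3, 4, 6, -2, 9, 10, 2]
j=3: arr[3]=11 > 2 → no swap
j=4: arr[4]=-1 ≤ 2 → i=2, swap arr[2],arr[4] → [-3, 1, -1, 11, 12, 7, 3, 4, 6, -2, 9, 10, 2]
j=5: arr[5]=7 > 2 → no swap
j=6: arr[6]=3 > 2 → no swap
j=7: arr[7]=4 > 2 → no swap
j=8: arr[8]=6 > 2 → no swap
j=9: arr[9]=-2 ≤ 2 → i=3, swap arr[3],arr[9] → [-3, 1, -1, -2, 12, 7, 3, 4, 6, 11, 9, 10, 2]
j=10: arr[10]=9 > 2 → no swap
j=11: arr[11]=10 > 2 → no swap
final swap arr[4],arr[12] → [-3, 1, -1, -2, 2, 7, 3, 4, 6, 11, 9, 10, 12]; return 4
p = 4; k-1 = 9 > 4 ⇒ right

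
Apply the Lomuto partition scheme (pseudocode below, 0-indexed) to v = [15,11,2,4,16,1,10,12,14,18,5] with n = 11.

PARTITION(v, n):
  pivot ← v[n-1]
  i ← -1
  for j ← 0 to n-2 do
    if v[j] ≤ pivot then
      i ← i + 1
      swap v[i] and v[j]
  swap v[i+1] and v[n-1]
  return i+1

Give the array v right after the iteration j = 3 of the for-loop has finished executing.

[2,4,15,11,16,1,10,12,14,18,5]

pivot = v[10] = 5; i = -1
j=0: v[0]=15 > 5 → no swap
j=1: v[1]=11 > 5 → no swap
j=2: v[2]=2 ≤ 5 → i=0, swap v[0],v[2] → [2,11,15,4,16,1,10,12,14,18,5]
j=3: v[3]=4 ≤ 5 → i=1, swap v[1],v[3] → [2,4,15,11,16,1,10,12,14,18,5]
(after j=3) v = [2,4,15,11,16,1,10,12,14,18,5]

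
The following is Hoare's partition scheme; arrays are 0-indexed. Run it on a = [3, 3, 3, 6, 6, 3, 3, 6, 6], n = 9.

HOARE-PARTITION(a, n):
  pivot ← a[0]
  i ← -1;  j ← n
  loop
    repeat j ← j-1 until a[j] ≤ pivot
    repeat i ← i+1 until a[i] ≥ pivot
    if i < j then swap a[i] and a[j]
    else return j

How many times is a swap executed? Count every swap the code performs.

2

pivot=3
j stops at 6 (3), i stops at 0 (3); swap ⇒ [3, 3, 3, 6, 6, 3, 3, 6, 6]
j stops at 5 (3), i stops at 1 (3); swap ⇒ [3, 3, 3, 6, 6, 3, 3, 6, 6]
j stops at 2, i stops at 2; i≥j ⇒ return 2. a=[3, 3, 3, 6, 6, 3, 3, 6, 6]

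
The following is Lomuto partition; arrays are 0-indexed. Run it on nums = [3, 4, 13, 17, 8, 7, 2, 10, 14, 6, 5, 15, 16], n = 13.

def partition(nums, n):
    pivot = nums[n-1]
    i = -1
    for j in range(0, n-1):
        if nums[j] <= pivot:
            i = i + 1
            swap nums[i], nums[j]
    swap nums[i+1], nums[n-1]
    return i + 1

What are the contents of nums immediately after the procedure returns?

pivot=16, i=-1
j=0: 3≤16, i=0, swap(0,0) ⇒ [3, 4, 13, 17, 8, 7, 2, 10, 14, 6, 5, 15, 16]
j=1: 4≤16, i=1, swap(1,1) ⇒ [3, 4, 13, 17, 8, 7, 2, 10, 14, 6, 5, 15, 16]
j=2: 13≤16, i=2, swap(2,2) ⇒ [3, 4, 13, 17, 8, 7, 2, 10, 14, 6, 5, 15, 16]
j=3: 17>16, skip
j=4: 8≤16, i=3, swap(3,4) ⇒ [3, 4, 13, 8, 17, 7, 2, 10, 14, 6, 5, 15, 16]
j=5: 7≤16, i=4, swap(4,5) ⇒ [3, 4, 13, 8, 7, 17, 2, 10, 14, 6, 5, 15, 16]
j=6: 2≤16, i=5, swap(5,6) ⇒ [3, 4, 13, 8, 7, 2, 17, 10, 14, 6, 5, 15, 16]
j=7: 10≤16, i=6, swap(6,7) ⇒ [3, 4, 13, 8, 7, 2, 10, 17, 14, 6, 5, 15, 16]
j=8: 14≤16, i=7, swap(7,8) ⇒ [3, 4, 13, 8, 7, 2, 10, 14, 17, 6, 5, 15, 16]
j=9: 6≤16, i=8, swap(8,9) ⇒ [3, 4, 13, 8, 7, 2, 10, 14, 6, 17, 5, 15, 16]
j=10: 5≤16, i=9, swap(9,10) ⇒ [3, 4, 13, 8, 7, 2, 10, 14, 6, 5, 17, 15, 16]
j=11: 15≤16, i=10, swap(10,11) ⇒ [3, 4, 13, 8, 7, 2, 10, 14, 6, 5, 15, 17, 16]
swap(11,12) ⇒ [3, 4, 13, 8, 7, 2, 10, 14, 6, 5, 15, 16, 17]; return 11

[3, 4, 13, 8, 7, 2, 10, 14, 6, 5, 15, 16, 17]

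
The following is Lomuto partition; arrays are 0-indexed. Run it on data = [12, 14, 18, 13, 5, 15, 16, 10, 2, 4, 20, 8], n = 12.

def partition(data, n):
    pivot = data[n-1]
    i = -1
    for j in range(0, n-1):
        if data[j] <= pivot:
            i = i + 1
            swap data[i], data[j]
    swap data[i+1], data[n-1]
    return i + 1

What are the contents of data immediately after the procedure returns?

[5, 2, 4, 8, 12, 15, 16, 10, 14, 18, 20, 13]

pivot=8, i=-1
j=0: 12>8, skip
j=1: 14>8, skip
j=2: 18>8, skip
j=3: 13>8, skip
j=4: 5≤8, i=0, swap(0,4) ⇒ [5, 14, 18, 13, 12, 15, 16, 10, 2, 4, 20, 8]
j=5: 15>8, skip
j=6: 16>8, skip
j=7: 10>8, skip
j=8: 2≤8, i=1, swap(1,8) ⇒ [5, 2, 18, 13, 12, 15, 16, 10, 14, 4, 20, 8]
j=9: 4≤8, i=2, swap(2,9) ⇒ [5, 2, 4, 13, 12, 15, 16, 10, 14, 18, 20, 8]
j=10: 20>8, skip
swap(3,11) ⇒ [5, 2, 4, 8, 12, 15, 16, 10, 14, 18, 20, 13]; return 3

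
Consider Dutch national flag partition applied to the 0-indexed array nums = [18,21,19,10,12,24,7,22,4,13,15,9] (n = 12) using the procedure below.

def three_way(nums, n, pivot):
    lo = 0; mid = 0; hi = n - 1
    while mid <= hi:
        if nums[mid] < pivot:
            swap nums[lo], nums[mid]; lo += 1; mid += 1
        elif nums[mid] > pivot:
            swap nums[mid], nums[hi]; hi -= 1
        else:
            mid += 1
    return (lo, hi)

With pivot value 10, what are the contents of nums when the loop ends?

[9,4,7,10,24,12,22,19,13,15,21,18]

pivot = 10; lo=0, mid=0, hi=11
nums[mid]=18>10: swap nums[0],nums[11]; hi=10 → [9,21,19,10,12,24,7,22,4,13,15,18]
nums[mid]=9<10: swap nums[0],nums[0]; lo=1,mid=1 → [9,21,19,10,12,24,7,22,4,13,15,18]
nums[mid]=21>10: swap nums[1],nums[10]; hi=9 → [9,15,19,10,12,24,7,22,4,13,21,18]
nums[mid]=15>10: swap nums[1],nums[9]; hi=8 → [9,13,19,10,12,24,7,22,4,15,21,18]
nums[mid]=13>10: swap nums[1],nums[8]; hi=7 → [9,4,19,10,12,24,7,22,13,15,21,18]
nums[mid]=4<10: swap nums[1],nums[1]; lo=2,mid=2 → [9,4,19,10,12,24,7,22,13,15,21,18]
nums[mid]=19>10: swap nums[2],nums[7]; hi=6 → [9,4,22,10,12,24,7,19,13,15,21,18]
nums[mid]=22>10: swap nums[2],nums[6]; hi=5 → [9,4,7,10,12,24,22,19,13,15,21,18]
nums[mid]=7<10: swap nums[2],nums[2]; lo=3,mid=3 → [9,4,7,10,12,24,22,19,13,15,21,18]
nums[mid]=10=10: mid=4
nums[mid]=12>10: swap nums[4],nums[5]; hi=4 → [9,4,7,10,24,12,22,19,13,15,21,18]
nums[mid]=24>10: swap nums[4],nums[4]; hi=3 → [9,4,7,10,24,12,22,19,13,15,21,18]
end: lo=3, hi=3; nums = [9,4,7,10,24,12,22,19,13,15,21,18]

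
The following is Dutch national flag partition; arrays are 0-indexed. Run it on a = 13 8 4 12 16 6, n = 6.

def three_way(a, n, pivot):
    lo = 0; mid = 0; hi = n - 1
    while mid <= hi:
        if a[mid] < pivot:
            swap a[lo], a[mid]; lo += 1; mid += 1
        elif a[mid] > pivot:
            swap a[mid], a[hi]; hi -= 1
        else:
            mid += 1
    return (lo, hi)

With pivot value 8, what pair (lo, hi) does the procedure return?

pivot = 8; lo=0, mid=0, hi=5
a[mid]=13>8: swap a[0],a[5]; hi=4 → 6 8 4 12 16 13
a[mid]=6<8: swap a[0],a[0]; lo=1,mid=1 → 6 8 4 12 16 13
a[mid]=8=8: mid=2
a[mid]=4<8: swap a[1],a[2]; lo=2,mid=3 → 6 4 8 12 16 13
a[mid]=12>8: swap a[3],a[4]; hi=3 → 6 4 8 16 12 13
a[mid]=16>8: swap a[3],a[3]; hi=2 → 6 4 8 16 12 13
end: lo=2, hi=2; a = 6 4 8 16 12 13

(2, 2)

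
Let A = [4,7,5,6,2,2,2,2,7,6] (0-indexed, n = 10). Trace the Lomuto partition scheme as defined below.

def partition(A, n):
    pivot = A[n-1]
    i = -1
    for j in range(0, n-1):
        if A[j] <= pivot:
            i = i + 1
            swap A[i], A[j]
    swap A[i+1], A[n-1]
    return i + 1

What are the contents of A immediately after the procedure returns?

[4,5,6,2,2,2,2,6,7,7]

pivot=6, i=-1
j=0: 4≤6, i=0, swap(0,0) ⇒ [4,7,5,6,2,2,2,2,7,6]
j=1: 7>6, skip
j=2: 5≤6, i=1, swap(1,2) ⇒ [4,5,7,6,2,2,2,2,7,6]
j=3: 6≤6, i=2, swap(2,3) ⇒ [4,5,6,7,2,2,2,2,7,6]
j=4: 2≤6, i=3, swap(3,4) ⇒ [4,5,6,2,7,2,2,2,7,6]
j=5: 2≤6, i=4, swap(4,5) ⇒ [4,5,6,2,2,7,2,2,7,6]
j=6: 2≤6, i=5, swap(5,6) ⇒ [4,5,6,2,2,2,7,2,7,6]
j=7: 2≤6, i=6, swap(6,7) ⇒ [4,5,6,2,2,2,2,7,7,6]
j=8: 7>6, skip
swap(7,9) ⇒ [4,5,6,2,2,2,2,6,7,7]; return 7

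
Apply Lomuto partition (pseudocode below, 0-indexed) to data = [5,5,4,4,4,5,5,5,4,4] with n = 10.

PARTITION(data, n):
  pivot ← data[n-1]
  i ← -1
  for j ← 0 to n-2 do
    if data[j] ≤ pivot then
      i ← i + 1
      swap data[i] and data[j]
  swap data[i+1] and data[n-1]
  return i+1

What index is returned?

4

pivot=4, i=-1
j=0: 5>4, skip
j=1: 5>4, skip
j=2: 4≤4, i=0, swap(0,2) ⇒ [4,5,5,4,4,5,5,5,4,4]
j=3: 4≤4, i=1, swap(1,3) ⇒ [4,4,5,5,4,5,5,5,4,4]
j=4: 4≤4, i=2, swap(2,4) ⇒ [4,4,4,5,5,5,5,5,4,4]
j=5: 5>4, skip
j=6: 5>4, skip
j=7: 5>4, skip
j=8: 4≤4, i=3, swap(3,8) ⇒ [4,4,4,4,5,5,5,5,5,4]
swap(4,9) ⇒ [4,4,4,4,4,5,5,5,5,5]; return 4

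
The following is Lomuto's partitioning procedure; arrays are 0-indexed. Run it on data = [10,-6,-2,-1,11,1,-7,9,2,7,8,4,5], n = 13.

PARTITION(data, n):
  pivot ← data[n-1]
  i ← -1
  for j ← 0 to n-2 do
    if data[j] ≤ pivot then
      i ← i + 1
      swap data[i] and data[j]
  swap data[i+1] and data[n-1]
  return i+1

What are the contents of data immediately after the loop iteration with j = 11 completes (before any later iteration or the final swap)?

[-6,-2,-1,1,-7,2,4,9,10,7,8,11,5]

pivot = data[12] = 5; i = -1
j=0: data[0]=10 > 5 → no swap
j=1: data[1]=-6 ≤ 5 → i=0, swap data[0],data[1] → [-6,10,-2,-1,11,1,-7,9,2,7,8,4,5]
j=2: data[2]=-2 ≤ 5 → i=1, swap data[1],data[2] → [-6,-2,10,-1,11,1,-7,9,2,7,8,4,5]
j=3: data[3]=-1 ≤ 5 → i=2, swap data[2],data[3] → [-6,-2,-1,10,11,1,-7,9,2,7,8,4,5]
j=4: data[4]=11 > 5 → no swap
j=5: data[5]=1 ≤ 5 → i=3, swap data[3],data[5] → [-6,-2,-1,1,11,10,-7,9,2,7,8,4,5]
j=6: data[6]=-7 ≤ 5 → i=4, swap data[4],data[6] → [-6,-2,-1,1,-7,10,11,9,2,7,8,4,5]
j=7: data[7]=9 > 5 → no swap
j=8: data[8]=2 ≤ 5 → i=5, swap data[5],data[8] → [-6,-2,-1,1,-7,2,11,9,10,7,8,4,5]
j=9: data[9]=7 > 5 → no swap
j=10: data[10]=8 > 5 → no swap
j=11: data[11]=4 ≤ 5 → i=6, swap data[6],data[11] → [-6,-2,-1,1,-7,2,4,9,10,7,8,11,5]
(after j=11) data = [-6,-2,-1,1,-7,2,4,9,10,7,8,11,5]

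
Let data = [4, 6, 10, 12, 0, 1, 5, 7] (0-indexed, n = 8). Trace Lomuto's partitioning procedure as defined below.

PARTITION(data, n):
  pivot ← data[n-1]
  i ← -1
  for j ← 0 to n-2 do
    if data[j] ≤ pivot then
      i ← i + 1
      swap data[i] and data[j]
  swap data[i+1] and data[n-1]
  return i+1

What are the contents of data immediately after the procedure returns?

[4, 6, 0, 1, 5, 7, 10, 12]

pivot = data[7] = 7; i = -1
j=0: data[0]=4 ≤ 7 → i=0, swap data[0],data[0] (no change) → [4, 6, 10, 12, 0, 1, 5, 7]
j=1: data[1]=6 ≤ 7 → i=1, swap data[1],data[1] (no change) → [4, 6, 10, 12, 0, 1, 5, 7]
j=2: data[2]=10 > 7 → no swap
j=3: data[3]=12 > 7 → no swap
j=4: data[4]=0 ≤ 7 → i=2, swap data[2],data[4] → [4, 6, 0, 12, 10, 1, 5, 7]
j=5: data[5]=1 ≤ 7 → i=3, swap data[3],data[5] → [4, 6, 0, 1, 10, 12, 5, 7]
j=6: data[6]=5 ≤ 7 → i=4, swap data[4],data[6] → [4, 6, 0, 1, 5, 12, 10, 7]
final swap data[5],data[7] → [4, 6, 0, 1, 5, 7, 10, 12]; return 5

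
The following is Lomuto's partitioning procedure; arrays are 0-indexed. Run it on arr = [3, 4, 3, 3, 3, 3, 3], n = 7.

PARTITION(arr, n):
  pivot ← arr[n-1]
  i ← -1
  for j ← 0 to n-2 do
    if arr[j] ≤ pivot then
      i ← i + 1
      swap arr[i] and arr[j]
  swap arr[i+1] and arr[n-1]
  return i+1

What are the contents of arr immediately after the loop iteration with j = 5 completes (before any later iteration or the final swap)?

pivot=3, i=-1
j=0: 3≤3, i=0, swap(0,0) ⇒ [3, 4, 3, 3, 3, 3, 3]
j=1: 4>3, skip
j=2: 3≤3, i=1, swap(1,2) ⇒ [3, 3, 4, 3, 3, 3, 3]
j=3: 3≤3, i=2, swap(2,3) ⇒ [3, 3, 3, 4, 3, 3, 3]
j=4: 3≤3, i=3, swap(3,4) ⇒ [3, 3, 3, 3, 4, 3, 3]
j=5: 3≤3, i=4, swap(4,5) ⇒ [3, 3, 3, 3, 3, 4, 3]
(after j=5) arr = [3, 3, 3, 3, 3, 4, 3]

[3, 3, 3, 3, 3, 4, 3]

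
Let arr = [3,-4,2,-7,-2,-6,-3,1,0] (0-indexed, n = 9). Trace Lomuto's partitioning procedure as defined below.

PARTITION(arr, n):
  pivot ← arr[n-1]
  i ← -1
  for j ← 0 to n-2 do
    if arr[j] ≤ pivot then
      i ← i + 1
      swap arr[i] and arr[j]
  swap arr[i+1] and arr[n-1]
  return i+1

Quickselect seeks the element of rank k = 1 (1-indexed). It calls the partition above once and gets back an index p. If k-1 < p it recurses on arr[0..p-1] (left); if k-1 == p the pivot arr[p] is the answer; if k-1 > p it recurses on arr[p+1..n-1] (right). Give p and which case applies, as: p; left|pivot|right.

5; left

pivot = arr[8] = 0; i = -1
j=0: arr[0]=3 > 0 → no swap
j=1: arr[1]=-4 ≤ 0 → i=0, swap arr[0],arr[1] → [-4,3,2,-7,-2,-6,-3,1,0]
j=2: arr[2]=2 > 0 → no swap
j=3: arr[3]=-7 ≤ 0 → i=1, swap arr[1],arr[3] → [-4,-7,2,3,-2,-6,-3,1,0]
j=4: arr[4]=-2 ≤ 0 → i=2, swap arr[2],arr[4] → [-4,-7,-2,3,2,-6,-3,1,0]
j=5: arr[5]=-6 ≤ 0 → i=3, swap arr[3],arr[5] → [-4,-7,-2,-6,2,3,-3,1,0]
j=6: arr[6]=-3 ≤ 0 → i=4, swap arr[4],arr[6] → [-4,-7,-2,-6,-3,3,2,1,0]
j=7: arr[7]=1 > 0 → no swap
final swap arr[5],arr[8] → [-4,-7,-2,-6,-3,0,2,1,3]; return 5
p = 5; k-1 = 0 < 5 ⇒ left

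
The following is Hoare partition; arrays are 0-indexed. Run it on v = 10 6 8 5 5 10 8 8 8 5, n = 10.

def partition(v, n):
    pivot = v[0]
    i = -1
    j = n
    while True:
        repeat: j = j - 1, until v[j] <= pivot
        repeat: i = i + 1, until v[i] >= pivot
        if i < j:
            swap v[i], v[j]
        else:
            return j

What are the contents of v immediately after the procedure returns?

5 6 8 5 5 8 8 8 10 10

pivot=10
j stops at 9 (5), i stops at 0 (10); swap ⇒ 5 6 8 5 5 10 8 8 8 10
j stops at 8 (8), i stops at 5 (10); swap ⇒ 5 6 8 5 5 8 8 8 10 10
j stops at 7, i stops at 8; i≥j ⇒ return 7. v=5 6 8 5 5 8 8 8 10 10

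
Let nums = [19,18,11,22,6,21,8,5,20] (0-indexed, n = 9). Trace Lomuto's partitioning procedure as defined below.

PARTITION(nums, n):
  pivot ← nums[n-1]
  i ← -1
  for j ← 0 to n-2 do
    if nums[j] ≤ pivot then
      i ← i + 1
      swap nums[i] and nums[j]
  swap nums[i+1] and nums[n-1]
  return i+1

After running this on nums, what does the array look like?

[19,18,11,6,8,5,20,21,22]

pivot = nums[8] = 20; i = -1
j=0: nums[0]=19 ≤ 20 → i=0, swap nums[0],nums[0] (no change) → [19,18,11,22,6,21,8,5,20]
j=1: nums[1]=18 ≤ 20 → i=1, swap nums[1],nums[1] (no change) → [19,18,11,22,6,21,8,5,20]
j=2: nums[2]=11 ≤ 20 → i=2, swap nums[2],nums[2] (no change) → [19,18,11,22,6,21,8,5,20]
j=3: nums[3]=22 > 20 → no swap
j=4: nums[4]=6 ≤ 20 → i=3, swap nums[3],nums[4] → [19,18,11,6,22,21,8,5,20]
j=5: nums[5]=21 > 20 → no swap
j=6: nums[6]=8 ≤ 20 → i=4, swap nums[4],nums[6] → [19,18,11,6,8,21,22,5,20]
j=7: nums[7]=5 ≤ 20 → i=5, swap nums[5],nums[7] → [19,18,11,6,8,5,22,21,20]
final swap nums[6],nums[8] → [19,18,11,6,8,5,20,21,22]; return 6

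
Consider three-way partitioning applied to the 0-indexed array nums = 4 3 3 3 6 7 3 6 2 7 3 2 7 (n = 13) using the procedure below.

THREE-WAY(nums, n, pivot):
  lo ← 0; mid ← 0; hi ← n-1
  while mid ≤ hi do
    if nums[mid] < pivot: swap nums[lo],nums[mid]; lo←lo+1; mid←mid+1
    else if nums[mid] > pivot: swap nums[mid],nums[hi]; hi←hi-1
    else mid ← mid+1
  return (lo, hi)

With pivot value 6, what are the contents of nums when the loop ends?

pivot = 6; lo=0, mid=0, hi=12
nums[mid]=4<6: swap nums[0],nums[0]; lo=1,mid=1 → 4 3 3 3 6 7 3 6 2 7 3 2 7
nums[mid]=3<6: swap nums[1],nums[1]; lo=2,mid=2 → 4 3 3 3 6 7 3 6 2 7 3 2 7
nums[mid]=3<6: swap nums[2],nums[2]; lo=3,mid=3 → 4 3 3 3 6 7 3 6 2 7 3 2 7
nums[mid]=3<6: swap nums[3],nums[3]; lo=4,mid=4 → 4 3 3 3 6 7 3 6 2 7 3 2 7
nums[mid]=6=6: mid=5
nums[mid]=7>6: swap nums[5],nums[12]; hi=11 → 4 3 3 3 6 7 3 6 2 7 3 2 7
nums[mid]=7>6: swap nums[5],nums[11]; hi=10 → 4 3 3 3 6 2 3 6 2 7 3 7 7
nums[mid]=2<6: swap nums[4],nums[5]; lo=5,mid=6 → 4 3 3 3 2 6 3 6 2 7 3 7 7
nums[mid]=3<6: swap nums[5],nums[6]; lo=6,mid=7 → 4 3 3 3 2 3 6 6 2 7 3 7 7
nums[mid]=6=6: mid=8
nums[mid]=2<6: swap nums[6],nums[8]; lo=7,mid=9 → 4 3 3 3 2 3 2 6 6 7 3 7 7
nums[mid]=7>6: swap nums[9],nums[10]; hi=9 → 4 3 3 3 2 3 2 6 6 3 7 7 7
nums[mid]=3<6: swap nums[7],nums[9]; lo=8,mid=10 → 4 3 3 3 2 3 2 3 6 6 7 7 7
end: lo=8, hi=9; nums = 4 3 3 3 2 3 2 3 6 6 7 7 7

4 3 3 3 2 3 2 3 6 6 7 7 7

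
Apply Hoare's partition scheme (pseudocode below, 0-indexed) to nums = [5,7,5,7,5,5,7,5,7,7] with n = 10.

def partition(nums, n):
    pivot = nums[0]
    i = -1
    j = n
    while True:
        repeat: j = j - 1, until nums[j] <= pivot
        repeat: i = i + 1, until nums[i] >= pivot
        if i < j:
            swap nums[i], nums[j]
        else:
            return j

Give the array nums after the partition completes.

pivot = nums[0] = 5; i = -1, j = 10
j→7 (nums[7]=5≤5), i→0 (nums[0]=5≥5); i<j, swap → [5,7,5,7,5,5,7,5,7,7]
j→5 (nums[5]=5≤5), i→1 (nums[1]=7≥5); i<j, swap → [5,5,5,7,5,7,7,5,7,7]
j→4 (nums[4]=5≤5), i→2 (nums[2]=5≥5); i<j, swap → [5,5,5,7,5,7,7,5,7,7]
j→2, i→3; i≥j, return j=2. nums = [5,5,5,7,5,7,7,5,7,7]

[5,5,5,7,5,7,7,5,7,7]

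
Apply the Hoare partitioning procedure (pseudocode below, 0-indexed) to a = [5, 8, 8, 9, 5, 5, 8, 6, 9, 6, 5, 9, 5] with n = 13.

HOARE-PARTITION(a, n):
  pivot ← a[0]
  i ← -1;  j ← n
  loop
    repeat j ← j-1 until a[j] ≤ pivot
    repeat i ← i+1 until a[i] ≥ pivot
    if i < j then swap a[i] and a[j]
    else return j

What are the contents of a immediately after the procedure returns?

[5, 5, 5, 5, 9, 8, 8, 6, 9, 6, 8, 9, 5]

pivot = a[0] = 5; i = -1, j = 13
j→12 (a[12]=5≤5), i→0 (a[0]=5≥5); i<j, swap → [5, 8, 8, 9, 5, 5, 8, 6, 9, 6, 5, 9, 5]
j→10 (a[10]=5≤5), i→1 (a[1]=8≥5); i<j, swap → [5, 5, 8, 9, 5, 5, 8, 6, 9, 6, 8, 9, 5]
j→5 (a[5]=5≤5), i→2 (a[2]=8≥5); i<j, swap → [5, 5, 5, 9, 5, 8, 8, 6, 9, 6, 8, 9, 5]
j→4 (a[4]=5≤5), i→3 (a[3]=9≥5); i<j, swap → [5, 5, 5, 5, 9, 8, 8, 6, 9, 6, 8, 9, 5]
j→3, i→4; i≥j, return j=3. a = [5, 5, 5, 5, 9, 8, 8, 6, 9, 6, 8, 9, 5]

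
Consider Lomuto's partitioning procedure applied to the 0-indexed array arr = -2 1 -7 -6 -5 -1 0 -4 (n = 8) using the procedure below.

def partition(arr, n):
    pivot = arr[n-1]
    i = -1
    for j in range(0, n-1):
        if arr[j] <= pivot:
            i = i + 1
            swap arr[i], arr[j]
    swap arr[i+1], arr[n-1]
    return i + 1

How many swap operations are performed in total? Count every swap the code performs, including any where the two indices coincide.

4

pivot=-4, i=-1
j=0: -2>-4, skip
j=1: 1>-4, skip
j=2: -7≤-4, i=0, swap(0,2) ⇒ -7 1 -2 -6 -5 -1 0 -4
j=3: -6≤-4, i=1, swap(1,3) ⇒ -7 -6 -2 1 -5 -1 0 -4
j=4: -5≤-4, i=2, swap(2,4) ⇒ -7 -6 -5 1 -2 -1 0 -4
j=5: -1>-4, skip
j=6: 0>-4, skip
swap(3,7) ⇒ -7 -6 -5 -4 -2 -1 0 1; return 3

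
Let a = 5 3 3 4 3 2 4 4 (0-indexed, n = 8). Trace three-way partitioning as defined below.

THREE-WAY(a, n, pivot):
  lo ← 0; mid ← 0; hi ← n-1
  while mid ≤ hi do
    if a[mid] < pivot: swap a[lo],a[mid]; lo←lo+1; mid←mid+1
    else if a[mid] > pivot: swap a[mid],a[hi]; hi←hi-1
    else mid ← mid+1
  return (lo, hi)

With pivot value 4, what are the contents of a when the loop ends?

lo=0 mid=0 hi=7
5>4: swap(0,7), hi=6 ⇒ 4 3 3 4 3 2 4 5
4=4: mid=1
3<4: swap(0,1), lo=1 mid=2 ⇒ 3 4 3 4 3 2 4 5
3<4: swap(1,2), lo=2 mid=3 ⇒ 3 3 4 4 3 2 4 5
4=4: mid=4
3<4: swap(2,4), lo=3 mid=5 ⇒ 3 3 3 4 4 2 4 5
2<4: swap(3,5), lo=4 mid=6 ⇒ 3 3 3 2 4 4 4 5
4=4: mid=7
done. lo=4 hi=6; a=3 3 3 2 4 4 4 5

3 3 3 2 4 4 4 5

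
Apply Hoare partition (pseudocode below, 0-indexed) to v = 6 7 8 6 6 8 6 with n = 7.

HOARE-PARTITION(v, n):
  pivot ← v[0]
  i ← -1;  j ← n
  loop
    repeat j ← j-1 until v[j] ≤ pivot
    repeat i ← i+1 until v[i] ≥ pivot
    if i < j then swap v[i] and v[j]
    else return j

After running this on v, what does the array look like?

6 6 6 8 7 8 6

pivot=6
j stops at 6 (6), i stops at 0 (6); swap ⇒ 6 7 8 6 6 8 6
j stops at 4 (6), i stops at 1 (7); swap ⇒ 6 6 8 6 7 8 6
j stops at 3 (6), i stops at 2 (8); swap ⇒ 6 6 6 8 7 8 6
j stops at 2, i stops at 3; i≥j ⇒ return 2. v=6 6 6 8 7 8 6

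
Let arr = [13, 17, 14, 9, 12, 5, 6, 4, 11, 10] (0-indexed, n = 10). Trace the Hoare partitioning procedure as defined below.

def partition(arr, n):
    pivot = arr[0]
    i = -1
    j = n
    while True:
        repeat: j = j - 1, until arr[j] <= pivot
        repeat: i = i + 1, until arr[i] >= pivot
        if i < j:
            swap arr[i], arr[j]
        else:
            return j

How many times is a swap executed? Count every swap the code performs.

pivot = arr[0] = 13; i = -1, j = 10
j→9 (arr[9]=10≤13), i→0 (arr[0]=13≥13); i<j, swap → [10, 17, 14, 9, 12, 5, 6, 4, 11, 13]
j→8 (arr[8]=11≤13), i→1 (arr[1]=17≥13); i<j, swap → [10, 11, 14, 9, 12, 5, 6, 4, 17, 13]
j→7 (arr[7]=4≤13), i→2 (arr[2]=14≥13); i<j, swap → [10, 11, 4, 9, 12, 5, 6, 14, 17, 13]
j→6, i→7; i≥j, return j=6. arr = [10, 11, 4, 9, 12, 5, 6, 14, 17, 13]

3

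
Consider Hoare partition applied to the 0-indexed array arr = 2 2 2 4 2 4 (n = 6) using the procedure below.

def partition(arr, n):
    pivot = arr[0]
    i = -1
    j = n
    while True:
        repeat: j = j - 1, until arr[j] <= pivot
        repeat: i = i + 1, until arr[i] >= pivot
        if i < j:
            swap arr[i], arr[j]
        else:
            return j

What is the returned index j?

pivot = arr[0] = 2; i = -1, j = 6
j→4 (arr[4]=2≤2), i→0 (arr[0]=2≥2); i<j, swap → 2 2 2 4 2 4
j→2 (arr[2]=2≤2), i→1 (arr[1]=2≥2); i<j, swap → 2 2 2 4 2 4
j→1, i→2; i≥j, return j=1. arr = 2 2 2 4 2 4

1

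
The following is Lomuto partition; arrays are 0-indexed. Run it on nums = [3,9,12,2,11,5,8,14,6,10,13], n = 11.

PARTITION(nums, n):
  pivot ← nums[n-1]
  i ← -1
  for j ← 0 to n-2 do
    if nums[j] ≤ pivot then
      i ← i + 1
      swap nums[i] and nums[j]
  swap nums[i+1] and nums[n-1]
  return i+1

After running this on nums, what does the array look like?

pivot = nums[10] = 13; i = -1
j=0: nums[0]=3 ≤ 13 → i=0, swap nums[0],nums[0] (no change) → [3,9,12,2,11,5,8,14,6,10,13]
j=1: nums[1]=9 ≤ 13 → i=1, swap nums[1],nums[1] (no change) → [3,9,12,2,11,5,8,14,6,10,13]
j=2: nums[2]=12 ≤ 13 → i=2, swap nums[2],nums[2] (no change) → [3,9,12,2,11,5,8,14,6,10,13]
j=3: nums[3]=2 ≤ 13 → i=3, swap nums[3],nums[3] (no change) → [3,9,12,2,11,5,8,14,6,10,13]
j=4: nums[4]=11 ≤ 13 → i=4, swap nums[4],nums[4] (no change) → [3,9,12,2,11,5,8,14,6,10,13]
j=5: nums[5]=5 ≤ 13 → i=5, swap nums[5],nums[5] (no change) → [3,9,12,2,11,5,8,14,6,10,13]
j=6: nums[6]=8 ≤ 13 → i=6, swap nums[6],nums[6] (no change) → [3,9,12,2,11,5,8,14,6,10,13]
j=7: nums[7]=14 > 13 → no swap
j=8: nums[8]=6 ≤ 13 → i=7, swap nums[7],nums[8] → [3,9,12,2,11,5,8,6,14,10,13]
j=9: nums[9]=10 ≤ 13 → i=8, swap nums[8],nums[9] → [3,9,12,2,11,5,8,6,10,14,13]
final swap nums[9],nums[10] → [3,9,12,2,11,5,8,6,10,13,14]; return 9

[3,9,12,2,11,5,8,6,10,13,14]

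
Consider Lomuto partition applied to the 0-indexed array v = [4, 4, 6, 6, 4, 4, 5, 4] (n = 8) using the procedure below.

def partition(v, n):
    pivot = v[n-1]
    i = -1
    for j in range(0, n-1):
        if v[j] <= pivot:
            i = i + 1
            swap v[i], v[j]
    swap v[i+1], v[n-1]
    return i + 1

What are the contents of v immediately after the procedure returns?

pivot = v[7] = 4; i = -1
j=0: v[0]=4 ≤ 4 → i=0, swap v[0],v[0] (no change) → [4, 4, 6, 6, 4, 4, 5, 4]
j=1: v[1]=4 ≤ 4 → i=1, swap v[1],v[1] (no change) → [4, 4, 6, 6, 4, 4, 5, 4]
j=2: v[2]=6 > 4 → no swap
j=3: v[3]=6 > 4 → no swap
j=4: v[4]=4 ≤ 4 → i=2, swap v[2],v[4] → [4, 4, 4, 6, 6, 4, 5, 4]
j=5: v[5]=4 ≤ 4 → i=3, swap v[3],v[5] → [4, 4, 4, 4, 6, 6, 5, 4]
j=6: v[6]=5 > 4 → no swap
final swap v[4],v[7] → [4, 4, 4, 4, 4, 6, 5, 6]; return 4

[4, 4, 4, 4, 4, 6, 5, 6]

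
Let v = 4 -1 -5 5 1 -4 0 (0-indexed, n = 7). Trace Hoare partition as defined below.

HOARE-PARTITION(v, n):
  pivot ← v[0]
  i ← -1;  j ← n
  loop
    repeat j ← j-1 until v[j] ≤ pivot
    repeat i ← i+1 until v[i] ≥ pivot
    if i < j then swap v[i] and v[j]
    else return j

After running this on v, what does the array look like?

pivot = v[0] = 4; i = -1, j = 7
j→6 (v[6]=0≤4), i→0 (v[0]=4≥4); i<j, swap → 0 -1 -5 5 1 -4 4
j→5 (v[5]=-4≤4), i→3 (v[3]=5≥4); i<j, swap → 0 -1 -5 -4 1 5 4
j→4, i→5; i≥j, return j=4. v = 0 -1 -5 -4 1 5 4

0 -1 -5 -4 1 5 4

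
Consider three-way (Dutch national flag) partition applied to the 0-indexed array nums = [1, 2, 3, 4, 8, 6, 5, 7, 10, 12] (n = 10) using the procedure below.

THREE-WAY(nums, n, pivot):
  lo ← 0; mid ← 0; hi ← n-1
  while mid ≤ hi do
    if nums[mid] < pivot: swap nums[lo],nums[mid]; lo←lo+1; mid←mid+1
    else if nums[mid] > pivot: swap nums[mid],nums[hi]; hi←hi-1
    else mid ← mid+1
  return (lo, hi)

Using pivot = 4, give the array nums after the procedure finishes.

[1, 2, 3, 4, 6, 5, 7, 10, 12, 8]

pivot = 4; lo=0, mid=0, hi=9
nums[mid]=1<4: swap nums[0],nums[0]; lo=1,mid=1 → [1, 2, 3, 4, 8, 6, 5, 7, 10, 12]
nums[mid]=2<4: swap nums[1],nums[1]; lo=2,mid=2 → [1, 2, 3, 4, 8, 6, 5, 7, 10, 12]
nums[mid]=3<4: swap nums[2],nums[2]; lo=3,mid=3 → [1, 2, 3, 4, 8, 6, 5, 7, 10, 12]
nums[mid]=4=4: mid=4
nums[mid]=8>4: swap nums[4],nums[9]; hi=8 → [1, 2, 3, 4, 12, 6, 5, 7, 10, 8]
nums[mid]=12>4: swap nums[4],nums[8]; hi=7 → [1, 2, 3, 4, 10, 6, 5, 7, 12, 8]
nums[mid]=10>4: swap nums[4],nums[7]; hi=6 → [1, 2, 3, 4, 7, 6, 5, 10, 12, 8]
nums[mid]=7>4: swap nums[4],nums[6]; hi=5 → [1, 2, 3, 4, 5, 6, 7, 10, 12, 8]
nums[mid]=5>4: swap nums[4],nums[5]; hi=4 → [1, 2, 3, 4, 6, 5, 7, 10, 12, 8]
nums[mid]=6>4: swap nums[4],nums[4]; hi=3 → [1, 2, 3, 4, 6, 5, 7, 10, 12, 8]
end: lo=3, hi=3; nums = [1, 2, 3, 4, 6, 5, 7, 10, 12, 8]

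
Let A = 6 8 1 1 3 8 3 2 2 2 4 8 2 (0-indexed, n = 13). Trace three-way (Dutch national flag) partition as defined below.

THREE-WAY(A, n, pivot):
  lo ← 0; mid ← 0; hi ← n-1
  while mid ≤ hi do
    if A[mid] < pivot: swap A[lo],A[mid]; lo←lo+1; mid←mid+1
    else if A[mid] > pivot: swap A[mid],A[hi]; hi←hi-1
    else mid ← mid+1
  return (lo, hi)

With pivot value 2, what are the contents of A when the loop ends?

1 1 2 2 2 2 3 8 3 4 8 8 6

pivot = 2; lo=0, mid=0, hi=12
A[mid]=6>2: swap A[0],A[12]; hi=11 → 2 8 1 1 3 8 3 2 2 2 4 8 6
A[mid]=2=2: mid=1
A[mid]=8>2: swap A[1],A[11]; hi=10 → 2 8 1 1 3 8 3 2 2 2 4 8 6
A[mid]=8>2: swap A[1],A[10]; hi=9 → 2 4 1 1 3 8 3 2 2 2 8 8 6
A[mid]=4>2: swap A[1],A[9]; hi=8 → 2 2 1 1 3 8 3 2 2 4 8 8 6
A[mid]=2=2: mid=2
A[mid]=1<2: swap A[0],A[2]; lo=1,mid=3 → 1 2 2 1 3 8 3 2 2 4 8 8 6
A[mid]=1<2: swap A[1],A[3]; lo=2,mid=4 → 1 1 2 2 3 8 3 2 2 4 8 8 6
A[mid]=3>2: swap A[4],A[8]; hi=7 → 1 1 2 2 2 8 3 2 3 4 8 8 6
A[mid]=2=2: mid=5
A[mid]=8>2: swap A[5],A[7]; hi=6 → 1 1 2 2 2 2 3 8 3 4 8 8 6
A[mid]=2=2: mid=6
A[mid]=3>2: swap A[6],A[6]; hi=5 → 1 1 2 2 2 2 3 8 3 4 8 8 6
end: lo=2, hi=5; A = 1 1 2 2 2 2 3 8 3 4 8 8 6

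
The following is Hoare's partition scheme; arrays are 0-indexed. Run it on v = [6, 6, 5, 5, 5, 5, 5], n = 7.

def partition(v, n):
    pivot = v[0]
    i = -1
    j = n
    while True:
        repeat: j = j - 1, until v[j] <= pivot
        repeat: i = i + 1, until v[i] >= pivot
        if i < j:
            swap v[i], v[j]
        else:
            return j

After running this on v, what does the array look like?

pivot=6
j stops at 6 (5), i stops at 0 (6); swap ⇒ [5, 6, 5, 5, 5, 5, 6]
j stops at 5 (5), i stops at 1 (6); swap ⇒ [5, 5, 5, 5, 5, 6, 6]
j stops at 4, i stops at 5; i≥j ⇒ return 4. v=[5, 5, 5, 5, 5, 6, 6]

[5, 5, 5, 5, 5, 6, 6]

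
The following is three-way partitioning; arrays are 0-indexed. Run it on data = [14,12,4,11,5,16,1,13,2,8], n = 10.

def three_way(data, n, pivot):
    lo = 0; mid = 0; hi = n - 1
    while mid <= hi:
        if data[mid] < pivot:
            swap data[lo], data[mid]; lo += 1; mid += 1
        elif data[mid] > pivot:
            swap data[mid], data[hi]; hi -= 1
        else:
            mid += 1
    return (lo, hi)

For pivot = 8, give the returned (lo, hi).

pivot = 8; lo=0, mid=0, hi=9
data[mid]=14>8: swap data[0],data[9]; hi=8 → [8,12,4,11,5,16,1,13,2,14]
data[mid]=8=8: mid=1
data[mid]=12>8: swap data[1],data[8]; hi=7 → [8,2,4,11,5,16,1,13,12,14]
data[mid]=2<8: swap data[0],data[1]; lo=1,mid=2 → [2,8,4,11,5,16,1,13,12,14]
data[mid]=4<8: swap data[1],data[2]; lo=2,mid=3 → [2,4,8,11,5,16,1,13,12,14]
data[mid]=11>8: swap data[3],data[7]; hi=6 → [2,4,8,13,5,16,1,11,12,14]
data[mid]=13>8: swap data[3],data[6]; hi=5 → [2,4,8,1,5,16,13,11,12,14]
data[mid]=1<8: swap data[2],data[3]; lo=3,mid=4 → [2,4,1,8,5,16,13,11,12,14]
data[mid]=5<8: swap data[3],data[4]; lo=4,mid=5 → [2,4,1,5,8,16,13,11,12,14]
data[mid]=16>8: swap data[5],data[5]; hi=4 → [2,4,1,5,8,16,13,11,12,14]
end: lo=4, hi=4; data = [2,4,1,5,8,16,13,11,12,14]

(4, 4)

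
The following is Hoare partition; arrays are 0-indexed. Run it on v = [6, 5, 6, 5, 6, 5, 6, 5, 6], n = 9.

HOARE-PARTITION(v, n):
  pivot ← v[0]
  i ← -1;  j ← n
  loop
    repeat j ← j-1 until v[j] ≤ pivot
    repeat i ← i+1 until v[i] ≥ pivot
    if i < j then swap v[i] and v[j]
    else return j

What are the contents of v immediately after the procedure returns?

pivot = v[0] = 6; i = -1, j = 9
j→8 (v[8]=6≤6), i→0 (v[0]=6≥6); i<j, swap → [6, 5, 6, 5, 6, 5, 6, 5, 6]
j→7 (v[7]=5≤6), i→2 (v[2]=6≥6); i<j, swap → [6, 5, 5, 5, 6, 5, 6, 6, 6]
j→6 (v[6]=6≤6), i→4 (v[4]=6≥6); i<j, swap → [6, 5, 5, 5, 6, 5, 6, 6, 6]
j→5, i→6; i≥j, return j=5. v = [6, 5, 5, 5, 6, 5, 6, 6, 6]

[6, 5, 5, 5, 6, 5, 6, 6, 6]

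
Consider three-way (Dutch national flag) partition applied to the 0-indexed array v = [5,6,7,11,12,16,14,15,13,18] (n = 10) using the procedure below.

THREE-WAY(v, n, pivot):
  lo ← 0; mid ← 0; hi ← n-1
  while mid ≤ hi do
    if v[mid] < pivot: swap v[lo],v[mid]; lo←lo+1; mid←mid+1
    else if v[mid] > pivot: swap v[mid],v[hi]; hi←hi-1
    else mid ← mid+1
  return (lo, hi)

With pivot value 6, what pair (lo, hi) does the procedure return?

pivot = 6; lo=0, mid=0, hi=9
v[mid]=5<6: swap v[0],v[0]; lo=1,mid=1 → [5,6,7,11,12,16,14,15,13,18]
v[mid]=6=6: mid=2
v[mid]=7>6: swap v[2],v[9]; hi=8 → [5,6,18,11,12,16,14,15,13,7]
v[mid]=18>6: swap v[2],v[8]; hi=7 → [5,6,13,11,12,16,14,15,18,7]
v[mid]=13>6: swap v[2],v[7]; hi=6 → [5,6,15,11,12,16,14,13,18,7]
v[mid]=15>6: swap v[2],v[6]; hi=5 → [5,6,14,11,12,16,15,13,18,7]
v[mid]=14>6: swap v[2],v[5]; hi=4 → [5,6,16,11,12,14,15,13,18,7]
v[mid]=16>6: swap v[2],v[4]; hi=3 → [5,6,12,11,16,14,15,13,18,7]
v[mid]=12>6: swap v[2],v[3]; hi=2 → [5,6,11,12,16,14,15,13,18,7]
v[mid]=11>6: swap v[2],v[2]; hi=1 → [5,6,11,12,16,14,15,13,18,7]
end: lo=1, hi=1; v = [5,6,11,12,16,14,15,13,18,7]

(1, 1)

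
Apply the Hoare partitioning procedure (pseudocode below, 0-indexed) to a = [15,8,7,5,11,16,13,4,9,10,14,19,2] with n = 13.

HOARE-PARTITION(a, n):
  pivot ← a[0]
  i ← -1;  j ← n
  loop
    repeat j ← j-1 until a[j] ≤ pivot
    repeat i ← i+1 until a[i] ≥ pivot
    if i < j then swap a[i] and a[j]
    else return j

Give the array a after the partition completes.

[2,8,7,5,11,14,13,4,9,10,16,19,15]

pivot = a[0] = 15; i = -1, j = 13
j→12 (a[12]=2≤15), i→0 (a[0]=15≥15); i<j, swap → [2,8,7,5,11,16,13,4,9,10,14,19,15]
j→10 (a[10]=14≤15), i→5 (a[5]=16≥15); i<j, swap → [2,8,7,5,11,14,13,4,9,10,16,19,15]
j→9, i→10; i≥j, return j=9. a = [2,8,7,5,11,14,13,4,9,10,16,19,15]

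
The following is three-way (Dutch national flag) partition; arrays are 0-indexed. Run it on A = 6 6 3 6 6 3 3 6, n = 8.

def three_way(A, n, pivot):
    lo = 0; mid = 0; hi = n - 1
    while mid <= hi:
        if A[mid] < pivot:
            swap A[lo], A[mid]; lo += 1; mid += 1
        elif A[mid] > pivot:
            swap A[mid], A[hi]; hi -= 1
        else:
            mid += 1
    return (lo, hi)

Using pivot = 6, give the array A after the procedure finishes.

3 3 3 6 6 6 6 6

lo=0 mid=0 hi=7
6=6: mid=1
6=6: mid=2
3<6: swap(0,2), lo=1 mid=3 ⇒ 3 6 6 6 6 3 3 6
6=6: mid=4
6=6: mid=5
3<6: swap(1,5), lo=2 mid=6 ⇒ 3 3 6 6 6 6 3 6
3<6: swap(2,6), lo=3 mid=7 ⇒ 3 3 3 6 6 6 6 6
6=6: mid=8
done. lo=3 hi=7; A=3 3 3 6 6 6 6 6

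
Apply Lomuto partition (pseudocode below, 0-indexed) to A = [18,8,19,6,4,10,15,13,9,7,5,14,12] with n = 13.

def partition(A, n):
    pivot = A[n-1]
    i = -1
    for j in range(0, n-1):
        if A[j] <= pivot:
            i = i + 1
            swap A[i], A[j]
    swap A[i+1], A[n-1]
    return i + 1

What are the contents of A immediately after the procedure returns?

[8,6,4,10,9,7,5,12,19,18,15,14,13]

pivot = A[12] = 12; i = -1
j=0: A[0]=18 > 12 → no swap
j=1: A[1]=8 ≤ 12 → i=0, swap A[0],A[1] → [8,18,19,6,4,10,15,13,9,7,5,14,12]
j=2: A[2]=19 > 12 → no swap
j=3: A[3]=6 ≤ 12 → i=1, swap A[1],A[3] → [8,6,19,18,4,10,15,13,9,7,5,14,12]
j=4: A[4]=4 ≤ 12 → i=2, swap A[2],A[4] → [8,6,4,18,19,10,15,13,9,7,5,14,12]
j=5: A[5]=10 ≤ 12 → i=3, swap A[3],A[5] → [8,6,4,10,19,18,15,13,9,7,5,14,12]
j=6: A[6]=15 > 12 → no swap
j=7: A[7]=13 > 12 → no swap
j=8: A[8]=9 ≤ 12 → i=4, swap A[4],A[8] → [8,6,4,10,9,18,15,13,19,7,5,14,12]
j=9: A[9]=7 ≤ 12 → i=5, swap A[5],A[9] → [8,6,4,10,9,7,15,13,19,18,5,14,12]
j=10: A[10]=5 ≤ 12 → i=6, swap A[6],A[10] → [8,6,4,10,9,7,5,13,19,18,15,14,12]
j=11: A[11]=14 > 12 → no swap
final swap A[7],A[12] → [8,6,4,10,9,7,5,12,19,18,15,14,13]; return 7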